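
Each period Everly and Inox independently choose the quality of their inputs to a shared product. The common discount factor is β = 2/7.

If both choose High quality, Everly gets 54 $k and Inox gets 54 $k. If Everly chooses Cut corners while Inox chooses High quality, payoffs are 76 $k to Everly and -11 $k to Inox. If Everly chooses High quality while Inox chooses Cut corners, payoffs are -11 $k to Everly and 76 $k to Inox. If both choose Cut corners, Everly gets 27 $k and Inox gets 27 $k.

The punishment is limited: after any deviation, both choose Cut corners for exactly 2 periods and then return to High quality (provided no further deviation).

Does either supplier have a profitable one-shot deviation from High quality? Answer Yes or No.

Yes

A one-shot deviation gives 76 now, then 27 for 2 periods, then back to 54.
Gain from deviating: (76−54) today; loss: (54−27) in each of the next 2 periods.
No-deviation condition: (54−27)(β+…+β^2) ≥ 76−54, i.e. β+…+β^2 ≥ 22/27.
At β = 2/7: β+…+β^2 = 0.3673 < 0.8148.
So cooperation is not sustainable.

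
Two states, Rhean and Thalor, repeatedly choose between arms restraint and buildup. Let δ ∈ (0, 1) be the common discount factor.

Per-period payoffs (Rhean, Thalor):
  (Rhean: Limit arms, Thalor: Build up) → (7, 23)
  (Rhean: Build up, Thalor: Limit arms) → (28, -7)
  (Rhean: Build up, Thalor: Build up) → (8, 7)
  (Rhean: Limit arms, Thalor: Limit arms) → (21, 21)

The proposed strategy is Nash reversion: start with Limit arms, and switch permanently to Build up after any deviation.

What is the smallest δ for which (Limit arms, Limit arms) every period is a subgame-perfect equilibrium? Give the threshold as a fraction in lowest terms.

7/20

For Rhean: deviation gain 28−21 = 7, per-period punishment loss 21−8 = 13. IC gives δ ≥ 7/20.
For Thalor: gain 2, loss 14 per period, so δ ≥ 2/16 = 1/8.
The tighter constraint is Rhean's, so cooperation needs δ ≥ 7/20.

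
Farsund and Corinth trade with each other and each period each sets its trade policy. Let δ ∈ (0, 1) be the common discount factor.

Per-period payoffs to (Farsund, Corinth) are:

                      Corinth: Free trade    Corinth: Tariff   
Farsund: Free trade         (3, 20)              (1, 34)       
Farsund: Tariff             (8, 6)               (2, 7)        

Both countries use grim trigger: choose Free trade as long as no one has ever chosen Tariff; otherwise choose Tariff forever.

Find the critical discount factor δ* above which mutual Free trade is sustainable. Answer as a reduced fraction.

For Farsund: deviation gain 8−3 = 5, per-period punishment loss 3−2 = 1. IC gives δ ≥ 5/6.
For Corinth: gain 14, loss 13 per period, so δ ≥ 14/27.
The tighter constraint is Farsund's, so cooperation needs δ ≥ 5/6.

5/6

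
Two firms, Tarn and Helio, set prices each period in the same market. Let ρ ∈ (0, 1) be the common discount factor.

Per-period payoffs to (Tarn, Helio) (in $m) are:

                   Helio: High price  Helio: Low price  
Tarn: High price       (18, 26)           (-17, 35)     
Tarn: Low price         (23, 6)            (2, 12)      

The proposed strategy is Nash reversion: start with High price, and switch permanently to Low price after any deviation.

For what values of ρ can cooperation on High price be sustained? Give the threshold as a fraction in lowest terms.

For Tarn: deviation gain 23−18 = 5, per-period punishment loss 18−2 = 16. IC gives ρ ≥ 5/21.
For Helio: gain 9, loss 14 per period, so ρ ≥ 9/23.
The tighter constraint is Helio's, so cooperation needs ρ ≥ 9/23.

9/23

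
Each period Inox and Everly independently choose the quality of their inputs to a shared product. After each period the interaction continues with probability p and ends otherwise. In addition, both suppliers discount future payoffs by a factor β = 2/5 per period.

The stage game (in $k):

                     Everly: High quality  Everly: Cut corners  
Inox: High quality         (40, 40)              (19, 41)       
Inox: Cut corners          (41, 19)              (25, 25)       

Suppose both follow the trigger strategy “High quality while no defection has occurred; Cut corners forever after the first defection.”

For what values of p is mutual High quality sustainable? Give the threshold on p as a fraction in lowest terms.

5/32

With continuation probability p and discount β, the effective per-period discount factor is βp.
Grim-trigger IC: βp ≥ (41−40)/(41−25) = 1/16.
So p ≥ (1/16)/(2/5) = 5/32.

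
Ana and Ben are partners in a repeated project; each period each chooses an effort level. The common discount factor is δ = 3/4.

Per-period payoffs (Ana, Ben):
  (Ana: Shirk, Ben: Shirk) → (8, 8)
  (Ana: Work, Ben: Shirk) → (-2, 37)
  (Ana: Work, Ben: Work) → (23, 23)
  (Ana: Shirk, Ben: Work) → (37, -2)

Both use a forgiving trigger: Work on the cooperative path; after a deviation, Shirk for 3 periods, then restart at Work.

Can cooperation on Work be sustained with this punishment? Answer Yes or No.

Yes

Comparing payoff streams over the 4 periods until play realigns: cooperate → 23(1+δ+…+δ^3); deviate → 37 + 8(δ+…+δ^3).
Cooperation is sustained iff (23−8)(δ+…+δ^3) ≥ 37−23.
δ+…+δ^3 = 3/4·(1−(3/4)^3)/(1−3/4) = 1.7344, and (37−23)/(23−8) = 0.9333.
1.7344 ≥ 0.9333, so cooperation is sustainable.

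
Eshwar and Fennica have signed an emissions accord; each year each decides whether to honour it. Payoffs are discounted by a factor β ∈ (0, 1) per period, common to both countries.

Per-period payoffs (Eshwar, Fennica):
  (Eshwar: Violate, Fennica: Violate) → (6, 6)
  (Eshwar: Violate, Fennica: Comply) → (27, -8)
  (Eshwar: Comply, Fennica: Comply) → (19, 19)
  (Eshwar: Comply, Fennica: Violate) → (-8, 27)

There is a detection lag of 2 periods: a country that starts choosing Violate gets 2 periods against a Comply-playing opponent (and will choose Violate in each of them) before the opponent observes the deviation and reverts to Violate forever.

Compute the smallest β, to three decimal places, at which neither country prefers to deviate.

Deviating for the 2 undetected periods gains 27−19 = 8 per period over cooperation, then loses 19−6 = 13 per period forever once punishment starts.
Gain: 8(1 + β + … + β^1); loss: 13·β^2/(1−β).
No profitable deviation ⇔ 8(1−β^2) ≤ 13·β^2, i.e. β^2 ≥ 8/(8+13) = 8/21.
Hence β ≥ (8/21)^(1/2) ≈ 0.617.

0.617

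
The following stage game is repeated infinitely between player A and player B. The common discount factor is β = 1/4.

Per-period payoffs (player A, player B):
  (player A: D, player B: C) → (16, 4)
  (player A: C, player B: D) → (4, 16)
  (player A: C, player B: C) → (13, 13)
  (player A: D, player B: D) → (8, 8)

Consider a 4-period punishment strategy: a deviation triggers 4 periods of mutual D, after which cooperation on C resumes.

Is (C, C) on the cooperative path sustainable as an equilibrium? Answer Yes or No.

Comparing payoff streams over the 5 periods until play realigns: cooperate → 13(1+β+…+β^4); deviate → 16 + 8(β+…+β^4).
Cooperation is sustained iff (13−8)(β+…+β^4) ≥ 16−13.
β+…+β^4 = 1/4·(1−(1/4)^4)/(1−1/4) = 0.3320, and (16−13)/(13−8) = 0.6000.
0.3320 < 0.6000, so cooperation is not sustainable.

No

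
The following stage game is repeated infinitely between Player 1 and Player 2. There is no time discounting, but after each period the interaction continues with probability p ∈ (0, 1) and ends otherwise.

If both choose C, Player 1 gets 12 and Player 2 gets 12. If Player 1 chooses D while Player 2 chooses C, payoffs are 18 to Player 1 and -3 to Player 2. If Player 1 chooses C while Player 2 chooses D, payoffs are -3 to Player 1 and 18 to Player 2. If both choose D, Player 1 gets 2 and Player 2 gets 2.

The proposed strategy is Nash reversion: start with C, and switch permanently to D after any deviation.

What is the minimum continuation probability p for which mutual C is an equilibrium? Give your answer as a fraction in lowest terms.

With no time discounting, the continuation probability p plays the role of the discount factor.
Grim-trigger IC: 12/(1−p) ≥ 18 + 2p/(1−p) ⇒ p ≥ (18−12)/(18−2) = 3/8.

3/8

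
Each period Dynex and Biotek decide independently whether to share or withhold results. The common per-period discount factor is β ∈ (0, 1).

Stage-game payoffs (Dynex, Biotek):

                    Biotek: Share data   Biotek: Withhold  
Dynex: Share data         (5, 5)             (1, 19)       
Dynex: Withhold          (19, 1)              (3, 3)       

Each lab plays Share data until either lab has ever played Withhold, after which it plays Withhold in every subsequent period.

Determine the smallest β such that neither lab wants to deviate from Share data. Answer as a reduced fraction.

7/8

Under grim trigger the critical discount factor is (T−C)/(T−P) with T = 19, C = 5, P = 3.
β* = (19−5)/(19−3) = 14/16 = 7/8.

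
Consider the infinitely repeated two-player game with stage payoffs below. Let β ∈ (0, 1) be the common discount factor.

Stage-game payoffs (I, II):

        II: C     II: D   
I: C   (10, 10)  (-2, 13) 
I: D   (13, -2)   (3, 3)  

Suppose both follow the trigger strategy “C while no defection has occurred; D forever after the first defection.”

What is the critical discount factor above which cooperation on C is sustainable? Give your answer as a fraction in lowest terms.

3/10

One-period gain from deviating is 13 − 10 = 3. The loss is 10 − 3 = 7 in every subsequent period, with present value 7·β/(1−β).
Deviation is unprofitable when 7·β/(1−β) ≥ 3, i.e. β/(1−β) ≥ 3/7.
Equivalently β ≥ 3/(3+7) = 3/10.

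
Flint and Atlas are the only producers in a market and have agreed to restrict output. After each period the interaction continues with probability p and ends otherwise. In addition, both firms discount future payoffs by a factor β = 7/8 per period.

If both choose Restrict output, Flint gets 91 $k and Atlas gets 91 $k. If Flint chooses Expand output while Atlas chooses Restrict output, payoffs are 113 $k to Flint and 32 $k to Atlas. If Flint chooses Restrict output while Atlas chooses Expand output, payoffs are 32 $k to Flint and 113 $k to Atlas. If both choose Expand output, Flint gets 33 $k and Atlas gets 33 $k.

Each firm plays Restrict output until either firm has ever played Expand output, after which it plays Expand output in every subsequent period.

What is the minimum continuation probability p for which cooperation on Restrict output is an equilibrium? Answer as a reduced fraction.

11/35

Expected continuation weight on next period's payoff is β·p = 7/8·p, which plays the role of the discount factor.
Cooperation requires 7/8·p ≥ (113−91)/(113−33) = 11/40, hence p ≥ 11/35.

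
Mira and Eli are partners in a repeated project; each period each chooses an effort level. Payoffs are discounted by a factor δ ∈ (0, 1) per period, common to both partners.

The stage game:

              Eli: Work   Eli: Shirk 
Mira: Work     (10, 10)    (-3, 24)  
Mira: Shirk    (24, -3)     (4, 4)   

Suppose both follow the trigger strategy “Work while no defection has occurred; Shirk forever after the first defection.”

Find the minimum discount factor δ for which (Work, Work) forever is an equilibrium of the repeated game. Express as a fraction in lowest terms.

One-period gain from deviating is 24 − 10 = 14. The loss is 10 − 4 = 6 in every subsequent period, with present value 6·δ/(1−δ).
Deviation is unprofitable when 6·δ/(1−δ) ≥ 14, i.e. δ/(1−δ) ≥ 7/3.
Equivalently δ ≥ 14/(14+6) = 7/10.

7/10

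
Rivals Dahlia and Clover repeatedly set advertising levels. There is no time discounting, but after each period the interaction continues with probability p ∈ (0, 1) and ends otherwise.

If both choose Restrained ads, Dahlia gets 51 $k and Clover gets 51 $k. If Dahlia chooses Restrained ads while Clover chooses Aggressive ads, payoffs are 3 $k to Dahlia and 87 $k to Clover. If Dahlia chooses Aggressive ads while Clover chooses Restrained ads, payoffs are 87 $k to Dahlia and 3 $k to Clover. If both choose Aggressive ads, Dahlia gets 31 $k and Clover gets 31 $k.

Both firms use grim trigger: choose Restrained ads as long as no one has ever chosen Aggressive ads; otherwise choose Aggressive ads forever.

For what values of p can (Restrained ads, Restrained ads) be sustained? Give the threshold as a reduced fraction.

9/14

Expected cooperation value is 51 + p·51 + p²·51 + … = 51/(1−p); deviation gives 87 + p·31/(1−p).
51 ≥ 87(1−p) + 31p ⇒ 56p ≥ 36 ⇒ p ≥ 36/56 = 9/14.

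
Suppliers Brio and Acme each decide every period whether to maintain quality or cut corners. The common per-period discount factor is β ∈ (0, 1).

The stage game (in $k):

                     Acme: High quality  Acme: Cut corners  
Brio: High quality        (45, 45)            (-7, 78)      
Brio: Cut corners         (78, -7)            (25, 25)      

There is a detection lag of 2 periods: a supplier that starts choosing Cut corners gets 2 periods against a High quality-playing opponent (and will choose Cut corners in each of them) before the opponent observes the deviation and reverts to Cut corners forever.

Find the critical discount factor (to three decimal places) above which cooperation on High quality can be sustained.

Deviating for the 2 undetected periods gains 78−45 = 33 per period over cooperation, then loses 45−25 = 20 per period forever once punishment starts.
Gain: 33(1 + β + … + β^1); loss: 20·β^2/(1−β).
No profitable deviation ⇔ 33(1−β^2) ≤ 20·β^2, i.e. β^2 ≥ 33/(33+20) = 33/53.
Hence β ≥ (33/53)^(1/2) ≈ 0.789.

0.789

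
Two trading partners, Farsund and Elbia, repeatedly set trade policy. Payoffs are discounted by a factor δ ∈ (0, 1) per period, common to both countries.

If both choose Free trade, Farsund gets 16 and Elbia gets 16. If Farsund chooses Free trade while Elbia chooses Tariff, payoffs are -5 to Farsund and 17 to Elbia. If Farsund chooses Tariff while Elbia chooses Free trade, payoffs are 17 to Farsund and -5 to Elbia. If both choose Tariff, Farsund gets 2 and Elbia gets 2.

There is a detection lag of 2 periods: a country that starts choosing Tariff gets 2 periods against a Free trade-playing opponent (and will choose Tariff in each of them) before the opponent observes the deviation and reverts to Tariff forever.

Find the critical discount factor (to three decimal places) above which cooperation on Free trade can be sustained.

0.258

The best deviation is to choose Tariff for all 2 undetected periods, earning 17 each, then 2 forever once detected.
Deviation value: 17(1−δ^2)/(1−δ) + 2δ^2/(1−δ); cooperation value: 16/(1−δ).
IC: 16 ≥ 17(1−δ^2) + 2δ^2 = 17 − 15δ^2.
So δ^2 ≥ 1/15, giving δ ≥ (1/15)^(1/2) ≈ 0.258.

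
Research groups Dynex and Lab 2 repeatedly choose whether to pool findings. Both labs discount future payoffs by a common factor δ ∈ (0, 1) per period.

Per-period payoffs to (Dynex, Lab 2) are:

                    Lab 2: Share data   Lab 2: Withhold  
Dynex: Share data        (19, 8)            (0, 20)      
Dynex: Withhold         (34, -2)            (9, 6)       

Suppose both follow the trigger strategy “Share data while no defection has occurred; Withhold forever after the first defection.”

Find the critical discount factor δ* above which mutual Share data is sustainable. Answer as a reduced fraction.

6/7

Dynex's threshold: (34−19)/(34−9) = 3/5.
Lab 2's threshold: (20−8)/(20−6) = 6/7.
3/5 < 6/7, so Lab 2 binds and δ* = 6/7.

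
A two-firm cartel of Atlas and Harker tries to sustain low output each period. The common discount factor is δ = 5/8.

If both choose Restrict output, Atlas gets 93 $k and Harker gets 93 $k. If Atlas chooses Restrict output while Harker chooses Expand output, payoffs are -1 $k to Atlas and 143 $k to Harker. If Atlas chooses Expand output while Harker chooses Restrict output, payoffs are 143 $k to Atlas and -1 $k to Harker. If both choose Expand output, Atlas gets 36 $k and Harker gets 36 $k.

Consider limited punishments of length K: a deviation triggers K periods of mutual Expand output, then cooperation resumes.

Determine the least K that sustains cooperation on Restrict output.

IC: δ(1−δ^K)/(1−δ) ≥ (143−93)/(93−36) = 50/57.
With δ = 5/8: need 1 − δ^K ≥ 50/57·(1−5/8)/(5/8), i.e. δ^K ≤ 0.4737.
Since (5/8)^1 = 0.6250 and (5/8)^2 = 0.3906, the smallest such K is 2.

2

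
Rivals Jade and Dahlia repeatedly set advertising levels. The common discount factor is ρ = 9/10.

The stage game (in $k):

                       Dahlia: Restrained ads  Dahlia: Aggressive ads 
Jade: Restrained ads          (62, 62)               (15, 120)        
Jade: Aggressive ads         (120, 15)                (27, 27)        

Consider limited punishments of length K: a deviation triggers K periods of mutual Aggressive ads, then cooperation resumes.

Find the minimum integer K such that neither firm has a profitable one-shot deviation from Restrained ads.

No profitable deviation requires (62−27)(ρ+…+ρ^K) ≥ 120−62, i.e. ρ+…+ρ^K ≥ 58/35 ≈ 1.6571.
With ρ = 9/10, the partial sums are K=1: 0.9000, K=2: 1.7100.
K = 2 is the first length at which the sum reaches 1.6571.

2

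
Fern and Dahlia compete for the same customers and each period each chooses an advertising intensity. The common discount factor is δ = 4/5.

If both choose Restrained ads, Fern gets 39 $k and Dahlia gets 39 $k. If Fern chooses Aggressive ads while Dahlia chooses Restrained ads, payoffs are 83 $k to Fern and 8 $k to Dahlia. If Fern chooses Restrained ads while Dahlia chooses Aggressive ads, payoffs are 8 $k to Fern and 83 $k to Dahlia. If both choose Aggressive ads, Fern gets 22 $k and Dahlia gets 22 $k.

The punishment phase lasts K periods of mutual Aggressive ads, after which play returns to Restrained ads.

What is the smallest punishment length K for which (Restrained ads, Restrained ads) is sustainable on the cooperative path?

5

No profitable deviation requires (39−22)(δ+…+δ^K) ≥ 83−39, i.e. δ+…+δ^K ≥ 44/17 ≈ 2.5882.
With δ = 4/5, the partial sums are K=1: 0.8000, K=2: 1.4400, K=3: 1.9520, K=4: 2.3616, K=5: 2.6893.
K = 5 is the first length at which the sum reaches 2.5882.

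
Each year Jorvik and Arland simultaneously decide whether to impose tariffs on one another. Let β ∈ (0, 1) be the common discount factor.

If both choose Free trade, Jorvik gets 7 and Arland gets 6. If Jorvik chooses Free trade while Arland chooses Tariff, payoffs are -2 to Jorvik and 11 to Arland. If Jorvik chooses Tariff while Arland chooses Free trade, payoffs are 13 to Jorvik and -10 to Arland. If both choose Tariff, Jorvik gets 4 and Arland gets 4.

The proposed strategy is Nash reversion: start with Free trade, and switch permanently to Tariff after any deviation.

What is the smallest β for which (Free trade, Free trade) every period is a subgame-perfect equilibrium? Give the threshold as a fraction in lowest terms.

Jorvik: cooperation gives 7 each period; deviation gives 13 once then 4 forever.
  7/(1−β) ≥ 13 + 4β/(1−β) ⇒ β ≥ 6/9 = 2/3.
Arland: cooperation gives 6 each period; deviation gives 11 once then 4 forever.
  β ≥ 5/7.
Both must hold, so the binding constraint is Arland's: β ≥ 5/7.

5/7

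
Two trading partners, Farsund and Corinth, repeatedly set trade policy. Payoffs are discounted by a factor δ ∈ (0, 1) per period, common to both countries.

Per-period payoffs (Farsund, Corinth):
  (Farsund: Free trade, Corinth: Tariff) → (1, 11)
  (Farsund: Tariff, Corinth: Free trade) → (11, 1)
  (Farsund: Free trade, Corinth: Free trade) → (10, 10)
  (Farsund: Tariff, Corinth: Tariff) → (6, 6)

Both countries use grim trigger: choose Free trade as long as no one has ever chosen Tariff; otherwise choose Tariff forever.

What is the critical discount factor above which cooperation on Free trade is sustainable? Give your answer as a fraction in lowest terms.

Under grim trigger the critical discount factor is (T−C)/(T−P) with T = 11, C = 10, P = 6.
δ* = (11−10)/(11−6) = 1/5.

1/5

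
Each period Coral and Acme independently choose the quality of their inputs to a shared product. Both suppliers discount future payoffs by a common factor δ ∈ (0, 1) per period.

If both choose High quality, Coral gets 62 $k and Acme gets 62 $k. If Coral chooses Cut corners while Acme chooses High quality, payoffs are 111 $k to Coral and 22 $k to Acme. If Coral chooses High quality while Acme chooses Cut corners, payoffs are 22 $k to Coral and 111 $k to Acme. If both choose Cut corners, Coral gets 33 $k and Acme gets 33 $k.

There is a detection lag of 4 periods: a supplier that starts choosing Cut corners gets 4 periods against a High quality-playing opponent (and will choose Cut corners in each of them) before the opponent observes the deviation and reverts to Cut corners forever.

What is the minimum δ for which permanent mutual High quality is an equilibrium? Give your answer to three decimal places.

A deviator earns 111 for 4 periods, then 33 forever; cooperating earns 62 forever. Multiplying the IC by (1−δ):
62 ≥ 111(1−δ^4) + 33δ^4, so 78·δ^4 ≥ 49 and δ^4 ≥ 49/78.
δ ≥ (49/78)^(1/4) ≈ 0.890.

0.890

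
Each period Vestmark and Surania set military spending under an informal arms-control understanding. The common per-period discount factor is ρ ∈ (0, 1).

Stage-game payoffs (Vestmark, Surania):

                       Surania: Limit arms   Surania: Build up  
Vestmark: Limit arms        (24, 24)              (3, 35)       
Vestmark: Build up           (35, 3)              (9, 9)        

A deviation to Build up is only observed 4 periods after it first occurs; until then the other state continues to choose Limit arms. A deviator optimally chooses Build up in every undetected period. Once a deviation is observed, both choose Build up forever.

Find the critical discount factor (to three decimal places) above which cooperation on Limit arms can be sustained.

Deviating for the 4 undetected periods gains 35−24 = 11 per period over cooperation, then loses 24−9 = 15 per period forever once punishment starts.
Gain: 11(1 + ρ + … + ρ^3); loss: 15·ρ^4/(1−ρ).
No profitable deviation ⇔ 11(1−ρ^4) ≤ 15·ρ^4, i.e. ρ^4 ≥ 11/(11+15) = 11/26.
Hence ρ ≥ (11/26)^(1/4) ≈ 0.807.

0.807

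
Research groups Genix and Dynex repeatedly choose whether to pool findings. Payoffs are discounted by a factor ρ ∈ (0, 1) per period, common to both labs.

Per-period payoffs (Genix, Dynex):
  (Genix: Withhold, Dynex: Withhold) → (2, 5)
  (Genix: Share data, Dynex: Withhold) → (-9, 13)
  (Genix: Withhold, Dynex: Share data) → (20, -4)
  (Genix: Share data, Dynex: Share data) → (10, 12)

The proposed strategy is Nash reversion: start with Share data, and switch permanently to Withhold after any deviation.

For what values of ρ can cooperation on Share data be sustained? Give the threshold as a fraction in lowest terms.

Genix's threshold: (20−10)/(20−2) = 5/9.
Dynex's threshold: (13−12)/(13−5) = 1/8.
5/9 > 1/8, so Genix binds and ρ* = 5/9.

5/9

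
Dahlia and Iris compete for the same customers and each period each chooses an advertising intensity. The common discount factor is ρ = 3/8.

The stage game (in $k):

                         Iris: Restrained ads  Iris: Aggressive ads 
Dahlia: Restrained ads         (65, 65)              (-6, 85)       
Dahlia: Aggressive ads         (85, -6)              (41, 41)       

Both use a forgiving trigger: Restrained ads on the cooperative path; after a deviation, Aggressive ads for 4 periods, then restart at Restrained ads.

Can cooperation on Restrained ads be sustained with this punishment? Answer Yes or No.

No

Comparing payoff streams over the 5 periods until play realigns: cooperate → 65(1+ρ+…+ρ^4); deviate → 85 + 41(ρ+…+ρ^4).
Cooperation is sustained iff (65−41)(ρ+…+ρ^4) ≥ 85−65.
ρ+…+ρ^4 = 3/8·(1−(3/8)^4)/(1−3/8) = 0.5881, and (85−65)/(65−41) = 0.8333.
0.5881 < 0.8333, so cooperation is not sustainable.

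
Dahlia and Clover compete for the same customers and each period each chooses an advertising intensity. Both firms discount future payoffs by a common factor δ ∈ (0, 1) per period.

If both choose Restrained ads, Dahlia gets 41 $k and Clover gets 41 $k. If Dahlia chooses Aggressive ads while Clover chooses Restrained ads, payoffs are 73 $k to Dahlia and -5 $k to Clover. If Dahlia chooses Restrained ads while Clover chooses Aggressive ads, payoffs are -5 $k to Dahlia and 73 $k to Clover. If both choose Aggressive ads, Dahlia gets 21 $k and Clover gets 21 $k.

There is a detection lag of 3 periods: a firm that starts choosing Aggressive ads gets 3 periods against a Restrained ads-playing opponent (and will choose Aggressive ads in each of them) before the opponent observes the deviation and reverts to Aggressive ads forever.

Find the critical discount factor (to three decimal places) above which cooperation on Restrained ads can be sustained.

0.851

The best deviation is to choose Aggressive ads for all 3 undetected periods, earning 73 each, then 21 forever once detected.
Deviation value: 73(1−δ^3)/(1−δ) + 21δ^3/(1−δ); cooperation value: 41/(1−δ).
IC: 41 ≥ 73(1−δ^3) + 21δ^3 = 73 − 52δ^3.
So δ^3 ≥ 32/52 = 8/13, giving δ ≥ (8/13)^(1/3) ≈ 0.851.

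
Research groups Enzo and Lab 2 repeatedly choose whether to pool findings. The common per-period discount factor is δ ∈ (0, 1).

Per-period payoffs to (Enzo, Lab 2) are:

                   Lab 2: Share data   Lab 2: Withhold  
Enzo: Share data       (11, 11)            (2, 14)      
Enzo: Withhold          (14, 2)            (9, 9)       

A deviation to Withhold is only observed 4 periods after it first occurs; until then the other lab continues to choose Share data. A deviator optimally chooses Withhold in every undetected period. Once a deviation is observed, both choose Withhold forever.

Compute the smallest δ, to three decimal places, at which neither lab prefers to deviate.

0.880

A deviator earns 14 for 4 periods, then 9 forever; cooperating earns 11 forever. Multiplying the IC by (1−δ):
11 ≥ 14(1−δ^4) + 9δ^4, so 5·δ^4 ≥ 3 and δ^4 ≥ 3/5.
δ ≥ (3/5)^(1/4) ≈ 0.880.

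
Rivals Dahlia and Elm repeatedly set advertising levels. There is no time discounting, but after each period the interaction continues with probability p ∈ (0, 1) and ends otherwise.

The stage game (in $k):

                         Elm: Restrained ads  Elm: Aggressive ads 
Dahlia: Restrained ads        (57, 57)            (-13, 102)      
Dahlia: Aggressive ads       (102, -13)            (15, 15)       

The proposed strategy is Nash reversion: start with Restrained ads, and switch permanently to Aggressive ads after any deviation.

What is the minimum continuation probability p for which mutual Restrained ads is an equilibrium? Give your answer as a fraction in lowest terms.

Expected cooperation value is 57 + p·57 + p²·57 + … = 57/(1−p); deviation gives 102 + p·15/(1−p).
57 ≥ 102(1−p) + 15p ⇒ 87p ≥ 45 ⇒ p ≥ 45/87 = 15/29.

15/29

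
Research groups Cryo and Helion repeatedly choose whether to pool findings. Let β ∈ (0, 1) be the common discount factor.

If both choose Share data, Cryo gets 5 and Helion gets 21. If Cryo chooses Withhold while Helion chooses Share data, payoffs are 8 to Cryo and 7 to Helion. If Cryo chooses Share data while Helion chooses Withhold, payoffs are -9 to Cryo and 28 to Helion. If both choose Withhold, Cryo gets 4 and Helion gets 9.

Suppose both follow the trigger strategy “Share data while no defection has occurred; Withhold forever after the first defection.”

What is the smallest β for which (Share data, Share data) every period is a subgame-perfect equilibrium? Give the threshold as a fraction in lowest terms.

3/4

Cryo's threshold: (8−5)/(8−4) = 3/4.
Helion's threshold: (28−21)/(28−9) = 7/19.
3/4 > 7/19, so Cryo binds and β* = 3/4.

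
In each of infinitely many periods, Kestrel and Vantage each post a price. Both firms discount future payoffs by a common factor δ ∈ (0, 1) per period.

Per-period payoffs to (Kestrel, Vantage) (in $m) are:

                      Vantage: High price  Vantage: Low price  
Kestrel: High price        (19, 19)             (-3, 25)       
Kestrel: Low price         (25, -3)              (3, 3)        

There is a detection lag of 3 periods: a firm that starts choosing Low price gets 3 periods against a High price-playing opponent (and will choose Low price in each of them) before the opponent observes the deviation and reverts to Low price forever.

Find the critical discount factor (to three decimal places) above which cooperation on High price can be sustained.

Deviating for the 3 undetected periods gains 25−19 = 6 per period over cooperation, then loses 19−3 = 16 per period forever once punishment starts.
Gain: 6(1 + δ + … + δ^2); loss: 16·δ^3/(1−δ).
No profitable deviation ⇔ 6(1−δ^3) ≤ 16·δ^3, i.e. δ^3 ≥ 6/(6+16) = 3/11.
Hence δ ≥ (3/11)^(1/3) ≈ 0.648.

0.648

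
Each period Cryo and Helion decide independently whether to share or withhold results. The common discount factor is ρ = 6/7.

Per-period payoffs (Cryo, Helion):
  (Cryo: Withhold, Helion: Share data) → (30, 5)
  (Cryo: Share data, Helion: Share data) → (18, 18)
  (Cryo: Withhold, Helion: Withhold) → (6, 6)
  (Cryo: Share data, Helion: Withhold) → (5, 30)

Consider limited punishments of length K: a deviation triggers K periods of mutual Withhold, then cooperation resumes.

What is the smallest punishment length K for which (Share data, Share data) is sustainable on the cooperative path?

No profitable deviation requires (18−6)(ρ+…+ρ^K) ≥ 30−18, i.e. ρ+…+ρ^K ≥ 1 ≈ 1.0000.
With ρ = 6/7, the partial sums are K=1: 0.8571, K=2: 1.5918.
K = 2 is the first length at which the sum reaches 1.0000.

2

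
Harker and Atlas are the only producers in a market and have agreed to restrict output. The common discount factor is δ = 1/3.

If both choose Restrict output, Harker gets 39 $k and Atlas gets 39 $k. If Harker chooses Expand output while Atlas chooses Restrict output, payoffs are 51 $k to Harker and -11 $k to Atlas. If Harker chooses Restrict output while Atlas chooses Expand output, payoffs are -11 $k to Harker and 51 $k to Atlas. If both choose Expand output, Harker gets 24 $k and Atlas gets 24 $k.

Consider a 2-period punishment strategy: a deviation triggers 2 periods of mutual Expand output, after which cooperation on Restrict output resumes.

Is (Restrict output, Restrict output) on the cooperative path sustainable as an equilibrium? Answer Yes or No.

No

IC: δ+…+δ^2 ≥ (51−39)/(39−24) = 4/5.
At δ = 1/3: partial sum = 0.4444 < 0.8000. Cooperation not sustainable.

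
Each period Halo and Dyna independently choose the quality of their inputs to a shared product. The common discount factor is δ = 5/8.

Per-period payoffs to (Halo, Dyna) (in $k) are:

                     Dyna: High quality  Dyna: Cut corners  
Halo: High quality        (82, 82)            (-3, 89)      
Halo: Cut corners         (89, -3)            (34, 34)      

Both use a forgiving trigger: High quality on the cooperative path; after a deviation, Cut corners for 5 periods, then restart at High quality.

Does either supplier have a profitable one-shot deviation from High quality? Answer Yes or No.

IC: δ+…+δ^5 ≥ (89−82)/(82−34) = 7/48.
At δ = 5/8: partial sum = 1.5077 ≥ 0.1458. Cooperation sustainable.

No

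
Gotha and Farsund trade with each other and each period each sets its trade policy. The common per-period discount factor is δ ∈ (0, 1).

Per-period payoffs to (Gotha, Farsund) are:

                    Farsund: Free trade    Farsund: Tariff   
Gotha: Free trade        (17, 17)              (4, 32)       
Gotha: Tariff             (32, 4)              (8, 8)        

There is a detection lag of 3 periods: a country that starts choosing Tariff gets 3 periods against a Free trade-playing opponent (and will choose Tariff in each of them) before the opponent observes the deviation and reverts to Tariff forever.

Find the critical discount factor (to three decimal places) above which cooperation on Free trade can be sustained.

Deviating for the 3 undetected periods gains 32−17 = 15 per period over cooperation, then loses 17−8 = 9 per period forever once punishment starts.
Gain: 15(1 + δ + … + δ^2); loss: 9·δ^3/(1−δ).
No profitable deviation ⇔ 15(1−δ^3) ≤ 9·δ^3, i.e. δ^3 ≥ 15/(15+9) = 5/8.
Hence δ ≥ (5/8)^(1/3) ≈ 0.855.

0.855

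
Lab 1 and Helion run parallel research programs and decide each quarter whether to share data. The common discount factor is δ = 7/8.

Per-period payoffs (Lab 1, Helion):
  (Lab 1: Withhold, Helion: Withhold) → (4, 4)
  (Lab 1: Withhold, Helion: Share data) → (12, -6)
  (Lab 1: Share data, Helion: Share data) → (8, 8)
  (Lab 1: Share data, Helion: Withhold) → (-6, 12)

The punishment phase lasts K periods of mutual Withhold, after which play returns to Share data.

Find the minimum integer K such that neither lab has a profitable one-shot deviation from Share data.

2

IC: δ(1−δ^K)/(1−δ) ≥ (12−8)/(8−4) = 1.
With δ = 7/8: need 1 − δ^K ≥ 1·(1−7/8)/(7/8), i.e. δ^K ≤ 0.8571.
Since (7/8)^1 = 0.8750 and (7/8)^2 = 0.7656, the smallest such K is 2.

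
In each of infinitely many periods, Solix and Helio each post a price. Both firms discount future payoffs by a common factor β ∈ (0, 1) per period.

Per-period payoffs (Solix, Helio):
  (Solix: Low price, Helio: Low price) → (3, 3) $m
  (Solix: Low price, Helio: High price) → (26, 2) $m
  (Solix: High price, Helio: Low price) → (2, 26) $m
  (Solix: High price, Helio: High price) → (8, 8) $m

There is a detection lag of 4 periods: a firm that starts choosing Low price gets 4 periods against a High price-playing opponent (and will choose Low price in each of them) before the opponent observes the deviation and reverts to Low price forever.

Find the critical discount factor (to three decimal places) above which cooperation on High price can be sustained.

0.941

The best deviation is to choose Low price for all 4 undetected periods, earning 26 each, then 3 forever once detected.
Deviation value: 26(1−β^4)/(1−β) + 3β^4/(1−β); cooperation value: 8/(1−β).
IC: 8 ≥ 26(1−β^4) + 3β^4 = 26 − 23β^4.
So β^4 ≥ 18/23, giving β ≥ (18/23)^(1/4) ≈ 0.941.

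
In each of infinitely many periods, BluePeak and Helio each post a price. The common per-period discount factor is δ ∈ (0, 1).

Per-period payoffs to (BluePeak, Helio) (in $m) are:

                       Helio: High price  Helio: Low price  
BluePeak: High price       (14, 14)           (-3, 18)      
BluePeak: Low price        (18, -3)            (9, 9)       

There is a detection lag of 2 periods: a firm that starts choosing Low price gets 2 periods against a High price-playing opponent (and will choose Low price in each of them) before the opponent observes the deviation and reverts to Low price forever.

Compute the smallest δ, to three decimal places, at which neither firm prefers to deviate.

Deviating for the 2 undetected periods gains 18−14 = 4 per period over cooperation, then loses 14−9 = 5 per period forever once punishment starts.
Gain: 4(1 + δ + … + δ^1); loss: 5·δ^2/(1−δ).
No profitable deviation ⇔ 4(1−δ^2) ≤ 5·δ^2, i.e. δ^2 ≥ 4/(4+5) = 4/9.
Hence δ ≥ (4/9)^(1/2) ≈ 0.667.

0.667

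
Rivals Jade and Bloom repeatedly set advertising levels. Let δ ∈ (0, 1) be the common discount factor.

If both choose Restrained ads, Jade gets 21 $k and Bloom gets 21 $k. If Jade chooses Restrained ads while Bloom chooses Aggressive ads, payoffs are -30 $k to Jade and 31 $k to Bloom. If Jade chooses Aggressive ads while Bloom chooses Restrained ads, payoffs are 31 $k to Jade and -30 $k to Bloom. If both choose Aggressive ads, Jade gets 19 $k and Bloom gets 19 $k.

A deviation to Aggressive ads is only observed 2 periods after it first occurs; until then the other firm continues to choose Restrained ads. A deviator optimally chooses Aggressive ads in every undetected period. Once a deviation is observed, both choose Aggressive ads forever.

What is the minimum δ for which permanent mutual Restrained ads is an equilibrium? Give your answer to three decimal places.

Deviating for the 2 undetected periods gains 31−21 = 10 per period over cooperation, then loses 21−19 = 2 per period forever once punishment starts.
Gain: 10(1 + δ + … + δ^1); loss: 2·δ^2/(1−δ).
No profitable deviation ⇔ 10(1−δ^2) ≤ 2·δ^2, i.e. δ^2 ≥ 10/(10+2) = 5/6.
Hence δ ≥ (5/6)^(1/2) ≈ 0.913.

0.913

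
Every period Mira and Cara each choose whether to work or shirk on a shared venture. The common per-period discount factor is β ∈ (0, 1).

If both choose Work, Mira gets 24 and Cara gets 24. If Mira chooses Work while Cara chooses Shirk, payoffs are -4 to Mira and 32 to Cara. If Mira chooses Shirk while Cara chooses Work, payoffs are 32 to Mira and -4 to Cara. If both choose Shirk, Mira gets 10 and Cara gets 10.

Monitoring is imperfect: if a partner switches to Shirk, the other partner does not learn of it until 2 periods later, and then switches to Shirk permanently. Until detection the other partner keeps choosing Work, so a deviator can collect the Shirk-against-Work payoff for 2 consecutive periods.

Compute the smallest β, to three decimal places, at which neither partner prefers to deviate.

0.603

Deviating for the 2 undetected periods gains 32−24 = 8 per period over cooperation, then loses 24−10 = 14 per period forever once punishment starts.
Gain: 8(1 + β + … + β^1); loss: 14·β^2/(1−β).
No profitable deviation ⇔ 8(1−β^2) ≤ 14·β^2, i.e. β^2 ≥ 8/(8+14) = 4/11.
Hence β ≥ (4/11)^(1/2) ≈ 0.603.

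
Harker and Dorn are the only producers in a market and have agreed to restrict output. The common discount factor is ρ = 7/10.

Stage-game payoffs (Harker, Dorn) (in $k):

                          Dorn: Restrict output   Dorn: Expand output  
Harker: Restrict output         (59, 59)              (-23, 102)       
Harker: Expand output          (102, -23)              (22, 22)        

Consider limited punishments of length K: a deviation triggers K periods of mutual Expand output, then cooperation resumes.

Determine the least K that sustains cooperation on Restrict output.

IC: ρ(1−ρ^K)/(1−ρ) ≥ (102−59)/(59−22) = 43/37.
With ρ = 7/10: need 1 − ρ^K ≥ 43/37·(1−7/10)/(7/10), i.e. ρ^K ≤ 0.5019.
Since (7/10)^1 = 0.7000 and (7/10)^2 = 0.4900, the smallest such K is 2.

2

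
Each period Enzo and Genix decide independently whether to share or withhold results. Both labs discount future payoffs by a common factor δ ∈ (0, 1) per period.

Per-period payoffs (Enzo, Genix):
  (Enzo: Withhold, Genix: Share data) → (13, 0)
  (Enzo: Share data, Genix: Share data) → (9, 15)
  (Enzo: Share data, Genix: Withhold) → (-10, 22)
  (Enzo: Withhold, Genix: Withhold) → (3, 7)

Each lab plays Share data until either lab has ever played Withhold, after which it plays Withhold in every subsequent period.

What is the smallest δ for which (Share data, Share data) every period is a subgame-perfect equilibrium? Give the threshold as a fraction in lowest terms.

7/15

Enzo's threshold: (13−9)/(13−3) = 2/5.
Genix's threshold: (22−15)/(22−7) = 7/15.
2/5 < 7/15, so Genix binds and δ* = 7/15.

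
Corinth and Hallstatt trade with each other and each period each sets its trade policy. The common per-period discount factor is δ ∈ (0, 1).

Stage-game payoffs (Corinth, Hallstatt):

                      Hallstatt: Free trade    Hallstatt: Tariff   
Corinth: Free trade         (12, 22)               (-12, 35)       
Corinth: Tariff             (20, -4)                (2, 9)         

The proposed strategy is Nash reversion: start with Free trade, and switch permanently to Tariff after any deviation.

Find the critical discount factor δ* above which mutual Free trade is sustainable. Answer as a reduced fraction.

Corinth's threshold: (20−12)/(20−2) = 4/9.
Hallstatt's threshold: (35−22)/(35−9) = 1/2.
4/9 < 1/2, so Hallstatt binds and δ* = 1/2.

1/2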